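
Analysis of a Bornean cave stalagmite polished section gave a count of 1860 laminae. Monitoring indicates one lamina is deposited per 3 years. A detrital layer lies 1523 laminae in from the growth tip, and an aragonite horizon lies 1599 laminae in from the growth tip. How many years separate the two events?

228 years

Separation: 1599 − 1523 = 76 laminae.
Multiplying by 3 years per lamina: 76 × 3 = 228 years.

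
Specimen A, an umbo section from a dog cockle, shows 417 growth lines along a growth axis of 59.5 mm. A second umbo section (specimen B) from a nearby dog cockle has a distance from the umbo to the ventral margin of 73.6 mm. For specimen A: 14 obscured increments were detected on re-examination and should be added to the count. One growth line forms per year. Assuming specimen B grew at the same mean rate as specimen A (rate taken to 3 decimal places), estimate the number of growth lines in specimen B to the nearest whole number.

533 growth lines

Specimen A: correcting the raw count gives 417 + 14 = 431 true growth lines.
A: 59.5 mm over 431 years gives 59.5 / 431 ≈ 0.138 mm/yr.
B spans 73.6 / 0.138 = 533.33 years ≈ 533 growth lines.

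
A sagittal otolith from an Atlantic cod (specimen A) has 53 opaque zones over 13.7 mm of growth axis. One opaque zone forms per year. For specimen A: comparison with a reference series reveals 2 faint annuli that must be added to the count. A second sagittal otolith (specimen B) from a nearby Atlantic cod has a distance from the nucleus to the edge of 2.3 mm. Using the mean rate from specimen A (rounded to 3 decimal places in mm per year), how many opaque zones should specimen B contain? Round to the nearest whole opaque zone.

Specimen A: correcting the raw count gives 53 + 2 = 55 true opaque zones.
A: Mean rate = 13.7 mm / 55 years ≈ 0.249 mm per year.
For B, 2.3 / 0.249 = 9.24 years ≈ 9 opaque zones.

9 opaque zones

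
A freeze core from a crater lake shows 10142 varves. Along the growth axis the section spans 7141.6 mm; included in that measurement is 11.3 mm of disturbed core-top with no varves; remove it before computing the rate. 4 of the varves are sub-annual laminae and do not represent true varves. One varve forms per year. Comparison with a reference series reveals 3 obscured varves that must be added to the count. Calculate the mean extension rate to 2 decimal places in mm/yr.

0.70 mm/yr

Adjusted count: 10142 − 4 + 3 = 10141 varves.
Net length = 7141.6 − 11.3 = 7130.3 mm.
Extension rate ≈ 7130.3 / 10141 = 0.70 mm/yr.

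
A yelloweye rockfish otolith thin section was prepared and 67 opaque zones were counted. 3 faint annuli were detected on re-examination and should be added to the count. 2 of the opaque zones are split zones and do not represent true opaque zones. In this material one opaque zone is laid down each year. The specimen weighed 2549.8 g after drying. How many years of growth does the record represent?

After corrections the count is 67 − 2 + 3 = 68 opaque zones.
With a one-to-one opaque zone periodicity this is 68 years.

68 years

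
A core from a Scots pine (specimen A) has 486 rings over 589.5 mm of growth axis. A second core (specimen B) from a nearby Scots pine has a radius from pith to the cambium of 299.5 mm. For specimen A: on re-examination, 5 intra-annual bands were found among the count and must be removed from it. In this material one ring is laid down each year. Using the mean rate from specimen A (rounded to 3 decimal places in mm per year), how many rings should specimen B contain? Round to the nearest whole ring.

Specimen A: adjusted count: 486 − 5 = 481 rings.
A: Mean rate = 589.5 mm / 481 years ≈ 1.226 mm per year.
B spans 299.5 / 1.226 = 244.29 years ≈ 244 rings.

244 rings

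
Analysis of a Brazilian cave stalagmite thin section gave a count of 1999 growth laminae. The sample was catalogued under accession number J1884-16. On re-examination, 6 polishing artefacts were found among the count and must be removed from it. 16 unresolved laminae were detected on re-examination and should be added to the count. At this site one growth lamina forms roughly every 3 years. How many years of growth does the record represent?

6027 years

Correcting the raw count gives 1999 − 6 + 16 = 2009 true growth laminae.
2009 growth laminae at 3 years each span 2009 × 3 = 6027 years.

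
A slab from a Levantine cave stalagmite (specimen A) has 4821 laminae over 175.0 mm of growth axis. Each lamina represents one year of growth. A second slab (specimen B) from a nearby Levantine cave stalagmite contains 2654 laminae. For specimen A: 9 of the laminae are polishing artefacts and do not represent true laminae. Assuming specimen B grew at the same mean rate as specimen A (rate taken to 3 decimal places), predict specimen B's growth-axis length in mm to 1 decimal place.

95.5 mm

Specimen A: correcting the raw count gives 4821 − 9 = 4812 true laminae.
A: 175.0 mm over 4812 years gives 175.0 / 4812 ≈ 0.036 mm/yr.
For B, 0.036 mm/year × 2654 years = 95.5 mm.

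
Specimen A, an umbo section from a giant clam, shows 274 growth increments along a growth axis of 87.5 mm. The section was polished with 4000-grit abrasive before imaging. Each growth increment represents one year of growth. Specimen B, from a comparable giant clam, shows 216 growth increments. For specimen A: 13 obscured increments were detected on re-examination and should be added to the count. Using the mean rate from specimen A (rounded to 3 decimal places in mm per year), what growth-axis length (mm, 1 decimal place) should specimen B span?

65.9 mm

Specimen A: adjusted count: 274 + 13 = 287 growth increments.
A: 87.5 mm over 287 years gives 87.5 / 287 ≈ 0.305 mm per year.
Length of B = 0.305 × 216 = 65.9 mm.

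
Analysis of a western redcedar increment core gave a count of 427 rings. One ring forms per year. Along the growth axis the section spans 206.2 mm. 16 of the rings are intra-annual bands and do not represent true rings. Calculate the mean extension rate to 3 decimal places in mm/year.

Adjusted count: 427 − 16 = 411 rings.
Extension rate ≈ 206.2 / 411 = 0.502 mm/year.

0.502 mm/year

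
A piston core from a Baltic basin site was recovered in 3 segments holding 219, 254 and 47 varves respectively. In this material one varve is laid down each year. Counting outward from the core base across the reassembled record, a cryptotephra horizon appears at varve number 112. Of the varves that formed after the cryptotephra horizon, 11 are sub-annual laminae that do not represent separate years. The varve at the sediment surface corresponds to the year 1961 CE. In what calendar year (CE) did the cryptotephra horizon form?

1564 CE

Total varves = 219 + 254 + 47 = 520.
Between varve 112 and the sediment surface there are 520 − 112 = 408 varves.
408 − 11 false = 397 true varves after the cryptotephra horizon.
1961 − 397 = 1564 CE.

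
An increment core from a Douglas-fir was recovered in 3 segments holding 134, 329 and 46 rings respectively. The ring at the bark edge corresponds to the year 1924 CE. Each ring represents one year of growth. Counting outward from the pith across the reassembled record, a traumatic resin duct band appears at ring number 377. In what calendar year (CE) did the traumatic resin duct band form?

1792 CE

Total rings = 134 + 329 + 46 = 509.
Between ring 377 and the bark edge there are 509 − 377 = 132 rings.
Counting back 132 years from 1924 CE places the traumatic resin duct band in 1924 − 132 = 1792 CE.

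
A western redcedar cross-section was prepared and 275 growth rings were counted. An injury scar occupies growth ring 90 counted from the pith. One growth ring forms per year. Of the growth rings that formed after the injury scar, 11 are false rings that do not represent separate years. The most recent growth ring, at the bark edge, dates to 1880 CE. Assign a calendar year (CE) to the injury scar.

1706 CE

The injury scar sits at growth ring 90 from the pith, so 275 − 90 = 185 growth rings formed after it.
Removing the 11 false growth rings leaves 185 − 11 = 174 true growth rings beyond the injury scar.
Counting back 174 years from 1880 CE places the injury scar in 1880 − 174 = 1706 CE.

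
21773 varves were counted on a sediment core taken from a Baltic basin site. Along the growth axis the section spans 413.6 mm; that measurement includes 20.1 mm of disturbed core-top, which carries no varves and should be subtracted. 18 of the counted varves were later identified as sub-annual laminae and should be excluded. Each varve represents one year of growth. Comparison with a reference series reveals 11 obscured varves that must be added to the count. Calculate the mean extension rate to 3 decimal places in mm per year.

Adjusted count: 21773 − 18 + 11 = 21766 varves.
Removing the 20.1 mm offcut leaves 413.6 − 20.1 = 393.5 mm.
393.5 mm over 21766 years gives 393.5 / 21766 ≈ 0.018 mm per year.

0.018 mm per year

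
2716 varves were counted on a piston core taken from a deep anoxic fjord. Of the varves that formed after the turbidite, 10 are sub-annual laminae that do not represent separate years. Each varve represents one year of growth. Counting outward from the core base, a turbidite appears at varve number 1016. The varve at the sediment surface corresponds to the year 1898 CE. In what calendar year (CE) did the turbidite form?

208 CE

Between varve 1016 and the sediment surface there are 2716 − 1016 = 1700 varves.
1700 − 10 false = 1690 true varves after the turbidite.
1898 − 1690 = 208 CE.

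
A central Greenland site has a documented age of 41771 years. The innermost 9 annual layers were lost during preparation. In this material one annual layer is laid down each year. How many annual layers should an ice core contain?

One annual layer per year gives 41771 annual layers over 41771 years.
41771 − 9 missed = 41762 annual layers expected in the prepared section.

41762 annual layers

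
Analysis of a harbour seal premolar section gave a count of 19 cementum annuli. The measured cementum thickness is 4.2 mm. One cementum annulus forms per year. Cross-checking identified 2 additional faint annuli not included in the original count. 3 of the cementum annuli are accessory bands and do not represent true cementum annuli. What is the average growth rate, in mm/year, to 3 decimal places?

Adjusted count: 19 − 3 + 2 = 18 cementum annuli.
4.2 mm over 18 years gives 4.2 / 18 ≈ 0.233 mm/year.

0.233 mm/year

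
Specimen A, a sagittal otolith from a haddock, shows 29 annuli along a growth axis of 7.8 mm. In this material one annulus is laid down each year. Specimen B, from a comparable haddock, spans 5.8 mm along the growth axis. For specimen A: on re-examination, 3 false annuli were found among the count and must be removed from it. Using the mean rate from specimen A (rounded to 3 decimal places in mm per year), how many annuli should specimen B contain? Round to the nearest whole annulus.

Specimen A: adjusted count: 29 − 3 = 26 annuli.
A: 7.8 mm over 26 years gives 7.8 / 26 ≈ 0.300 mm/yr.
B spans 5.8 / 0.300 = 19.33 years ≈ 19 annuli.

19 annuli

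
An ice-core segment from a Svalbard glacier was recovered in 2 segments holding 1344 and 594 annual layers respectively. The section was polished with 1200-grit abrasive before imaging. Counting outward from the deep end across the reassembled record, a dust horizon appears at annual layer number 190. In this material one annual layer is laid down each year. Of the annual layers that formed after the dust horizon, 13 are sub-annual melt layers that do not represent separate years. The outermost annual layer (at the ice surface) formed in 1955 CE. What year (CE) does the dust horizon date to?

Total annual layers = 1344 + 594 = 1938.
1938 − 190 = 1748 annual layers lie beyond the dust horizon toward the ice surface.
Removing the 13 false annual layers leaves 1748 − 13 = 1735 true annual layers beyond the dust horizon.
Counting back 1735 years from 1955 CE places the dust horizon in 1955 − 1735 = 220 CE.

220 CE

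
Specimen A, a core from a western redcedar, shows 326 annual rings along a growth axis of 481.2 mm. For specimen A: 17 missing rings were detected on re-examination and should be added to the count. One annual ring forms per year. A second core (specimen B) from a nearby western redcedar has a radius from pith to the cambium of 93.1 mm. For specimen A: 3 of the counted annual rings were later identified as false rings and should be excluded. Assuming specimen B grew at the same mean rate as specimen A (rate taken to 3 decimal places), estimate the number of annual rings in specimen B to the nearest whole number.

66 annual rings

Specimen A: after corrections the count is 326 − 3 + 17 = 340 annual rings.
A: Mean rate = 481.2 mm / 340 years ≈ 1.415 mm per year.
For B, 93.1 / 1.415 = 65.80 years ≈ 66 annual rings.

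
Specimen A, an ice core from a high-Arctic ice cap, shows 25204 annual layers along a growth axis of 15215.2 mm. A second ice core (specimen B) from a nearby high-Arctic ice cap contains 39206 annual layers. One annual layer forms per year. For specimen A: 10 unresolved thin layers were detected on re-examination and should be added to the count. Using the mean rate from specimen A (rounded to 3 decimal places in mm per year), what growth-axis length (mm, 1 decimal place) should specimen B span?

23641.2 mm

Specimen A: correcting the raw count gives 25204 + 10 = 25214 true annual layers.
A: Extension rate ≈ 15215.2 / 25214 = 0.603 mm/year.
B's length ≈ 0.603 × 39206 = 23641.2 mm.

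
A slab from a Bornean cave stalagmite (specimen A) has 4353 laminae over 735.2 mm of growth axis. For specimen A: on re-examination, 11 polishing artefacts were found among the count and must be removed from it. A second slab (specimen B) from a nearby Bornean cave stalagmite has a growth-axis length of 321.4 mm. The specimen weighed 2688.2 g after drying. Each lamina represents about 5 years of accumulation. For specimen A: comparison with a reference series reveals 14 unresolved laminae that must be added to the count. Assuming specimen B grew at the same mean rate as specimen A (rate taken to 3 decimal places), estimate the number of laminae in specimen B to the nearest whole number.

Specimen A: after corrections the count is 4353 − 11 + 14 = 4356 laminae.
Specimen A: at 5 years per lamina, 4356 × 5 = 21780 years.
A: Extension rate ≈ 735.2 / 21780 = 0.034 mm/yr.
B spans 321.4 / 0.034 = 9452.94 years; at 5 years per lamina that is 9452.94 / 5 ≈ 1891 laminae.

1891 laminae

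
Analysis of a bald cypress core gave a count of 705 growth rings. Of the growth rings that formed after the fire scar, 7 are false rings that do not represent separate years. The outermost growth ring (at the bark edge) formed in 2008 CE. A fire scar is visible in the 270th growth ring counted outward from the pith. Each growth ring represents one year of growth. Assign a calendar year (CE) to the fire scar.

705 − 270 = 435 growth rings lie beyond the fire scar toward the bark edge.
Removing the 7 false growth rings leaves 435 − 7 = 428 true growth rings beyond the fire scar.
Counting back 428 years from 2008 CE places the fire scar in 2008 − 428 = 1580 CE.

1580 CE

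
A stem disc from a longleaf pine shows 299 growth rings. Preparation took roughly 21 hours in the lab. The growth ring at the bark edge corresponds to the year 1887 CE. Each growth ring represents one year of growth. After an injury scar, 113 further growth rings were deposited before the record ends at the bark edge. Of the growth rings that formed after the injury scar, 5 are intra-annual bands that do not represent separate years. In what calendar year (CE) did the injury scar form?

113 growth rings formed after the injury scar.
Excluding 5 false growth rings: 113 − 5 = 108.
1887 − 108 = 1779 CE.

1779 CE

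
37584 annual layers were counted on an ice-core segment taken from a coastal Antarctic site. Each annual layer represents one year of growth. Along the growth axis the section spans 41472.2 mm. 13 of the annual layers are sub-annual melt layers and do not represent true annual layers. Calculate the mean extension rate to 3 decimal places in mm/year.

Correcting the raw count gives 37584 − 13 = 37571 true annual layers.
41472.2 mm over 37571 years gives 41472.2 / 37571 ≈ 1.104 mm/year.

1.104 mm/year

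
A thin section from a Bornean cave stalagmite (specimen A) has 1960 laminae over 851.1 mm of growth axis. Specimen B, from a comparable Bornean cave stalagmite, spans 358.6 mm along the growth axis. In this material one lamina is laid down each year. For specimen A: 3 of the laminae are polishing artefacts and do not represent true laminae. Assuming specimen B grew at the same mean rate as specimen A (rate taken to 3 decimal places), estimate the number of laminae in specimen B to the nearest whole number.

Specimen A: correcting the raw count gives 1960 − 3 = 1957 true laminae.
A: Extension rate ≈ 851.1 / 1957 = 0.435 mm/yr.
For B, 358.6 / 0.435 = 824.37 years ≈ 824 laminae.

824 laminae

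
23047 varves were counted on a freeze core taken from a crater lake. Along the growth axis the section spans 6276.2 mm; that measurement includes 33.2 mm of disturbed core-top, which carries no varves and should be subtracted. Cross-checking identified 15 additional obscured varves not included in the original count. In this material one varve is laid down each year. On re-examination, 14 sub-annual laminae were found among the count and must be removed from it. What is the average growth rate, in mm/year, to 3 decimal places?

0.271 mm/year

True varve count = 23047 − 14 + 15 = 23048.
Net length = 6276.2 − 33.2 = 6243.0 mm.
6243.0 mm over 23048 years gives 6243.0 / 23048 ≈ 0.271 mm/year.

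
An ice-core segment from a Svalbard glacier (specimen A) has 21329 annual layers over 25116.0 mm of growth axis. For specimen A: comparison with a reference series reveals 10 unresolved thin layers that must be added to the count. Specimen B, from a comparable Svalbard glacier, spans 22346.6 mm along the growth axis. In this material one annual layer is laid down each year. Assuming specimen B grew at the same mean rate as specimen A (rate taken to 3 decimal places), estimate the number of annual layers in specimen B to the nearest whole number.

Specimen A: correcting the raw count gives 21329 + 10 = 21339 true annual layers.
A: 25116.0 mm over 21339 years gives 25116.0 / 21339 ≈ 1.177 mm/yr.
For B, 22346.6 / 1.177 = 18986.07 years ≈ 18986 annual layers.

18986 annual layers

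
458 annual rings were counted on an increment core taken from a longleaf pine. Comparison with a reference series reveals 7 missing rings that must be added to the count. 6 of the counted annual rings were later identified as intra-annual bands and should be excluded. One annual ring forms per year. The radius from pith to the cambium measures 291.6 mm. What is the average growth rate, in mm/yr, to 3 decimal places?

0.635 mm/yr

True annual ring count = 458 − 6 + 7 = 459.
291.6 mm over 459 years gives 291.6 / 459 ≈ 0.635 mm/yr.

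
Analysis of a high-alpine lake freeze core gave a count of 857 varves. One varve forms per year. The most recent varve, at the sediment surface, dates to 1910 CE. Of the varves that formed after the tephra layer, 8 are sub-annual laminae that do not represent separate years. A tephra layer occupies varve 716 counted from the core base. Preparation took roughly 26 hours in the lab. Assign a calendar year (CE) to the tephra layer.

1777 CE

Between varve 716 and the sediment surface there are 857 − 716 = 141 varves.
141 − 8 false = 133 true varves after the tephra layer.
Counting back 133 years from 1910 CE places the tephra layer in 1910 − 133 = 1777 CE.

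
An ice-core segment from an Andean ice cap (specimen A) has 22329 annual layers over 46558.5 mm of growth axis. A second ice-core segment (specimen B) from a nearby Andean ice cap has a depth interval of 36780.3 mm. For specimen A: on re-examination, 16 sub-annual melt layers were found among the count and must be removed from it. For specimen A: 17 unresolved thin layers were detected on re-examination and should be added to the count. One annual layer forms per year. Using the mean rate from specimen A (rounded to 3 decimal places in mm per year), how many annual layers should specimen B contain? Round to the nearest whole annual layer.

Specimen A: after corrections the count is 22329 − 16 + 17 = 22330 annual layers.
A: 46558.5 mm over 22330 years gives 46558.5 / 22330 ≈ 2.085 mm/yr.
Specimen B: 36780.3 mm / 2.085 mm per year = 17640.43 years ≈ 17640 annual layers.

17640 annual layers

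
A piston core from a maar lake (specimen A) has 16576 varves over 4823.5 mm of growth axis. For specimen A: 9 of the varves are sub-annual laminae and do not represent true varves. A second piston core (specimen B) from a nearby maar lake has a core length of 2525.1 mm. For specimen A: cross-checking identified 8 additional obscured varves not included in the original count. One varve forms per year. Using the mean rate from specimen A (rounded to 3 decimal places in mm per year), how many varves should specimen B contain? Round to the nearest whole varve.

Specimen A: correcting the raw count gives 16576 − 9 + 8 = 16575 true varves.
A: Extension rate ≈ 4823.5 / 16575 = 0.291 mm per year.
Specimen B: 2525.1 mm / 0.291 mm per year = 8677.32 years ≈ 8677 varves.

8677 varves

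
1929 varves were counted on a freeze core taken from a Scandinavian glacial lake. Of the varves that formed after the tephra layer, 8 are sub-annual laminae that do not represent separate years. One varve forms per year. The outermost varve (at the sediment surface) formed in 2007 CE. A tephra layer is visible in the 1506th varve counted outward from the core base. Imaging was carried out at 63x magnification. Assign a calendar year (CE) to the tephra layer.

1592 CE

1929 − 1506 = 423 varves lie beyond the tephra layer toward the sediment surface.
423 − 8 false = 415 true varves after the tephra layer.
Counting back 415 years from 2007 CE places the tephra layer in 2007 − 415 = 1592 CE.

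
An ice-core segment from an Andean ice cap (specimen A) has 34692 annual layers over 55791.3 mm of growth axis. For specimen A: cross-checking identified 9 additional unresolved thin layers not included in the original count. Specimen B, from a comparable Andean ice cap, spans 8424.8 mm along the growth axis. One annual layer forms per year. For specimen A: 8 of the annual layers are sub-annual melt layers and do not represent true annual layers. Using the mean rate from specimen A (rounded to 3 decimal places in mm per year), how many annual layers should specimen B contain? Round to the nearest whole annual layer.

5239 annual layers

Specimen A: true annual layer count = 34692 − 8 + 9 = 34693.
A: 55791.3 mm over 34693 years gives 55791.3 / 34693 ≈ 1.608 mm per year.
For B, 8424.8 / 1.608 = 5239.30 years ≈ 5239 annual layers.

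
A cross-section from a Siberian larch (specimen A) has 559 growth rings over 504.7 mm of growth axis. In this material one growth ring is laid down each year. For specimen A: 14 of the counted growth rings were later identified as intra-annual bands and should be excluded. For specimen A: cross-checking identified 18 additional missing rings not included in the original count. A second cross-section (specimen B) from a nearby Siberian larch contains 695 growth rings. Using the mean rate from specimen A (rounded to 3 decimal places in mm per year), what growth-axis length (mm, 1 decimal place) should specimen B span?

Specimen A: adjusted count: 559 − 14 + 18 = 563 growth rings.
A: Extension rate ≈ 504.7 / 563 = 0.896 mm/yr.
Length of B = 0.896 × 695 = 622.7 mm.

622.7 mm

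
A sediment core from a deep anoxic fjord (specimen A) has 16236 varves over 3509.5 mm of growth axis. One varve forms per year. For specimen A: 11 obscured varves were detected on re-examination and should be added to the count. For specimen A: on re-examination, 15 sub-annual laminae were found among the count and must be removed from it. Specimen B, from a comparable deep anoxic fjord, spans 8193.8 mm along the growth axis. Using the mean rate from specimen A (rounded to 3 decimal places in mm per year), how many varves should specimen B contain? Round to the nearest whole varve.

Specimen A: after corrections the count is 16236 − 15 + 11 = 16232 varves.
A: 3509.5 mm over 16232 years gives 3509.5 / 16232 ≈ 0.216 mm/year.
B spans 8193.8 / 0.216 = 37934.26 years ≈ 37934 varves.

37934 varves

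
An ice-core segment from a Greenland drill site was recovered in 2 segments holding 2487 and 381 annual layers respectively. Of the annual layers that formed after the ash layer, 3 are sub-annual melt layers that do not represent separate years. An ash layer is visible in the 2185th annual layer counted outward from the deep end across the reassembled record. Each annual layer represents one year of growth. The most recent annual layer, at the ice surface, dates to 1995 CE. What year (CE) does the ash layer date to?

1315 CE

Total annual layers = 2487 + 381 = 2868.
Between annual layer 2185 and the ice surface there are 2868 − 2185 = 683 annual layers.
Removing the 3 false annual layers leaves 683 − 3 = 680 true annual layers beyond the ash layer.
Counting back 680 years from 1995 CE places the ash layer in 1995 − 680 = 1315 CE.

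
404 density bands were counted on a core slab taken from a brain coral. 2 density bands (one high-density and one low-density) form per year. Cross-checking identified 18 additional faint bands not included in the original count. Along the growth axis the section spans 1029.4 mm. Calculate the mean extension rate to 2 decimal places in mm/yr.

4.88 mm/yr

Correcting the raw count gives 404 + 18 = 422 true density bands.
Dividing by 2 density bands per year: 422 / 2 = 211 years.
Extension rate ≈ 1029.4 / 211 = 4.88 mm/yr.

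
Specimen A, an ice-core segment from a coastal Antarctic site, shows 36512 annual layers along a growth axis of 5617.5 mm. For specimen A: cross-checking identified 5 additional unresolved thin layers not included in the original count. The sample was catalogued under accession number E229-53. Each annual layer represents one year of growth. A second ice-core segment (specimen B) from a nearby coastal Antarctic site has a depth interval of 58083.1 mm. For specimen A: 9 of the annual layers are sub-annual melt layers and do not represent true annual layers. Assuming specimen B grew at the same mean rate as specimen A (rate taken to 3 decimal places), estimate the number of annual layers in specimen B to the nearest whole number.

Specimen A: correcting the raw count gives 36512 − 9 + 5 = 36508 true annual layers.
A: Mean rate = 5617.5 mm / 36508 years ≈ 0.154 mm per year.
For B, 58083.1 / 0.154 = 377162.99 years ≈ 377163 annual layers.

377163 annual layers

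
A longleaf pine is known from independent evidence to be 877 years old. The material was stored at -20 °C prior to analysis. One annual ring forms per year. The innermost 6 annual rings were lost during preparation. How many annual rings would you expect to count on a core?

871 annual rings

At one annual ring per year, 877 years correspond to 877 annual rings.
Less the 6 uncaptured annual rings: 877 − 6 = 871.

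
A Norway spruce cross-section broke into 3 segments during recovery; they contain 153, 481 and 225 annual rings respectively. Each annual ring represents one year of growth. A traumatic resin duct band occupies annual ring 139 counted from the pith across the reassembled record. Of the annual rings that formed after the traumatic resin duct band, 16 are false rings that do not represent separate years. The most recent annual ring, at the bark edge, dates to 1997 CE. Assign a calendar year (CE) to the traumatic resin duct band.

Total annual rings = 153 + 481 + 225 = 859.
859 − 139 = 720 annual rings lie beyond the traumatic resin duct band toward the bark edge.
720 − 16 false = 704 true annual rings after the traumatic resin duct band.
Counting back 704 years from 1997 CE places the traumatic resin duct band in 1997 − 704 = 1293 CE.

1293 CE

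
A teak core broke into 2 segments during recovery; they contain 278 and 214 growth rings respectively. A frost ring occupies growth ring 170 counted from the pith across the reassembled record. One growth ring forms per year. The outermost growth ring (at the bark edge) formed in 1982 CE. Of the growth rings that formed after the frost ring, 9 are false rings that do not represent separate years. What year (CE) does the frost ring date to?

1669 CE

Total growth rings = 278 + 214 = 492.
The frost ring sits at growth ring 170 from the pith, so 492 − 170 = 322 growth rings formed after it.
Excluding 9 false growth rings: 322 − 9 = 313.
1982 − 313 = 1669 CE.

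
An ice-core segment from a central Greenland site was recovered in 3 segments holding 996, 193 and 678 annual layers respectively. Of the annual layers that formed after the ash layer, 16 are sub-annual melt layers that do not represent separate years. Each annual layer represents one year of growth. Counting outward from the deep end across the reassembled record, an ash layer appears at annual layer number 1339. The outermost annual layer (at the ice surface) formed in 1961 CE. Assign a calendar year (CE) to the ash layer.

1449 CE

Total annual layers = 996 + 193 + 678 = 1867.
Between annual layer 1339 and the ice surface there are 1867 − 1339 = 528 annual layers.
528 − 16 false = 512 true annual layers after the ash layer.
The annual layer at the ice surface is 1961 CE, so the ash layer dates to 1961 − 512 = 1449 CE.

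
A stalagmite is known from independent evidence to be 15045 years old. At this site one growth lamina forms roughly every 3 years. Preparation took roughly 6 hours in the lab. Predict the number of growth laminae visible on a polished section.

Expected growth laminae: 15045 / 3 = 5015.
So 5015 growth laminae should be present.

5015 growth laminae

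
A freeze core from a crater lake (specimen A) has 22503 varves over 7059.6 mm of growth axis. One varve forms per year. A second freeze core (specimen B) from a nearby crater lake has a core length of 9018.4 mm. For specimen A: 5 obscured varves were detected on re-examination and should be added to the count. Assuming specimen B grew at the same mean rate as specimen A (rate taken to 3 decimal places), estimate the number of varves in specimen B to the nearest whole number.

28721 varves

Specimen A: true varve count = 22503 + 5 = 22508.
A: 7059.6 mm over 22508 years gives 7059.6 / 22508 ≈ 0.314 mm/year.
B spans 9018.4 / 0.314 = 28721.02 years ≈ 28721 varves.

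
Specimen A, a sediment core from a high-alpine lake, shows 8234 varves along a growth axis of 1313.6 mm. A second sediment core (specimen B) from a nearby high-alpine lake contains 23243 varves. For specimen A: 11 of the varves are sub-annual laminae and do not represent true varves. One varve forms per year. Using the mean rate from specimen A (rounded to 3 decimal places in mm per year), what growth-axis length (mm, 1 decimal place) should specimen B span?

3718.9 mm

Specimen A: correcting the raw count gives 8234 − 11 = 8223 true varves.
A: 1313.6 mm over 8223 years gives 1313.6 / 8223 ≈ 0.160 mm/year.
Length of B = 0.160 × 23243 = 3718.9 mm.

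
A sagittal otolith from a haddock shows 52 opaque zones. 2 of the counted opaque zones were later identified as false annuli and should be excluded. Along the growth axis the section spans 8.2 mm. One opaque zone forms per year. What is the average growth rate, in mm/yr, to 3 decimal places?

Correcting the raw count gives 52 − 2 = 50 true opaque zones.
Extension rate ≈ 8.2 / 50 = 0.164 mm/yr.

0.164 mm/yr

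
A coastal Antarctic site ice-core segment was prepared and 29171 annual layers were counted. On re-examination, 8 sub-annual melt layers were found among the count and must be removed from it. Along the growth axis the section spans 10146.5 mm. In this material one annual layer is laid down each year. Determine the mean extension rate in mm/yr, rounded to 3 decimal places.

Adjusted count: 29171 − 8 = 29163 annual layers.
10146.5 mm over 29163 years gives 10146.5 / 29163 ≈ 0.348 mm/yr.

0.348 mm/yr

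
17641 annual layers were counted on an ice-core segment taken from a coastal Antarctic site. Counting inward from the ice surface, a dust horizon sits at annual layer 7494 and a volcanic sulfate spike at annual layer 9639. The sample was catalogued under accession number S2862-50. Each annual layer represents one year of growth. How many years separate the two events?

2145 years

9639 − 7494 = 2145 annual layers lie between the two events.
That is 2145 years at one annual layer per year.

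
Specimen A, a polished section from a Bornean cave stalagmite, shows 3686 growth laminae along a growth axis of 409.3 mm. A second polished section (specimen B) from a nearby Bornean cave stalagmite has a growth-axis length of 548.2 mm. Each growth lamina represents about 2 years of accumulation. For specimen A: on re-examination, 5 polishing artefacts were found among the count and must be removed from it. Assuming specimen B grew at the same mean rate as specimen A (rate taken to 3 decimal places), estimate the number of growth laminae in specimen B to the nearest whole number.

Specimen A: true growth lamina count = 3686 − 5 = 3681.
Specimen A: 3681 growth laminae at 2 years each span 3681 × 2 = 7362 years.
A: Extension rate ≈ 409.3 / 7362 = 0.056 mm per year.
B spans 548.2 / 0.056 = 9789.29 years; at 2 years per growth lamina that is 9789.29 / 2 ≈ 4895 growth laminae.

4895 growth laminae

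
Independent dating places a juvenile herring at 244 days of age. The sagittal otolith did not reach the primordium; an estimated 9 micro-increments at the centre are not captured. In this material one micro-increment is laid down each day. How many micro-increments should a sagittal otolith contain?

235 micro-increments

At one micro-increment per day, 244 days correspond to 244 micro-increments.
Less the 9 uncaptured micro-increments: 244 − 9 = 235.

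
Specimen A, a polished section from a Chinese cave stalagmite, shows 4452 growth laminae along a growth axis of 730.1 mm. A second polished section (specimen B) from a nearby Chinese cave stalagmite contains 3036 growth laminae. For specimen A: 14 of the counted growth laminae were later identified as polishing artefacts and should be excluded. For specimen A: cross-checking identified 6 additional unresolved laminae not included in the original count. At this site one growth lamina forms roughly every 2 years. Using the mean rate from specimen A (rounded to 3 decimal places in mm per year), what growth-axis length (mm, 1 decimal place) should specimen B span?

497.9 mm

Specimen A: adjusted count: 4452 − 14 + 6 = 4444 growth laminae.
Specimen A: at 2 years per growth lamina, 4444 × 2 = 8888 years.
A: Mean rate = 730.1 mm / 8888 years ≈ 0.082 mm/year.
Specimen B: multiplying by 2 years per growth lamina: 3036 × 2 = 6072 years. Length of B = 0.082 × 6072 = 497.9 mm.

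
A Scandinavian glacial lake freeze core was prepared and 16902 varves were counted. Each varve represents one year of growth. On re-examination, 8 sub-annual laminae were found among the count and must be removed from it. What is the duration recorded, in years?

16894 yr

Correcting the raw count gives 16902 − 8 = 16894 true varves.
One varve per year makes the duration 16894 years.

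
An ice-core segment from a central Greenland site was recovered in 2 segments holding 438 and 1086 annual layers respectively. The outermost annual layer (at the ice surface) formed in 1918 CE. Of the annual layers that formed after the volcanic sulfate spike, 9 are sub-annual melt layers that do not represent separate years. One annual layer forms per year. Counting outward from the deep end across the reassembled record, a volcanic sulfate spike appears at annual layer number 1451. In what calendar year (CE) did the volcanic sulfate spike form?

1854 CE

Total annual layers = 438 + 1086 = 1524.
Between annual layer 1451 and the ice surface there are 1524 − 1451 = 73 annual layers.
Removing the 9 false annual layers leaves 73 − 9 = 64 true annual layers beyond the volcanic sulfate spike.
The annual layer at the ice surface is 1918 CE, so the volcanic sulfate spike dates to 1918 − 64 = 1854 CE.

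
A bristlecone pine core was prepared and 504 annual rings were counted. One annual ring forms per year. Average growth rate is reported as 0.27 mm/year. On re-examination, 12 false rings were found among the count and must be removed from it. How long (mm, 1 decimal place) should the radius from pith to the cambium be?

132.8 mm

True annual ring count = 504 − 12 = 492.
Length ≈ 0.27 × 492 = 132.8 mm.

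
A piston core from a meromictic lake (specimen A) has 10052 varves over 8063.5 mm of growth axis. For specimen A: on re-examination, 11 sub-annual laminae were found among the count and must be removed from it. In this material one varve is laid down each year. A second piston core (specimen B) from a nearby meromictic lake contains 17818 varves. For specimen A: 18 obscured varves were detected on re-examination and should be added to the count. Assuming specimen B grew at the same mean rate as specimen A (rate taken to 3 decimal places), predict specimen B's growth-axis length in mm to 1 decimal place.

Specimen A: true varve count = 10052 − 11 + 18 = 10059.
A: Mean rate = 8063.5 mm / 10059 years ≈ 0.802 mm per year.
For B, 0.802 mm/year × 17818 years = 14290.0 mm.

14290.0 mm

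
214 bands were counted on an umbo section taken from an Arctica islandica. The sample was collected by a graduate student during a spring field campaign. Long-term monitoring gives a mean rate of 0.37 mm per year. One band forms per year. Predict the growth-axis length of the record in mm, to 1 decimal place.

The record spans 214 years at 0.37 mm per year.
Length ≈ 0.37 × 214 = 79.2 mm.

79.2 mm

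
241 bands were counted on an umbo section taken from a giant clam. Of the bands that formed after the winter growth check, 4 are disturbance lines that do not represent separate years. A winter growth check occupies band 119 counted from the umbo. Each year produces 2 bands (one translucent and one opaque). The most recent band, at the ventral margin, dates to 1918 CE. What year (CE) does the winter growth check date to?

241 − 119 = 122 bands lie beyond the winter growth check toward the ventral margin.
Excluding 4 false bands: 122 − 4 = 118.
Dividing by 2 bands per year: 118 / 2 = 59 years.
Counting back 59 years from 1918 CE places the winter growth check in 1918 − 59 = 1859 CE.

1859 CE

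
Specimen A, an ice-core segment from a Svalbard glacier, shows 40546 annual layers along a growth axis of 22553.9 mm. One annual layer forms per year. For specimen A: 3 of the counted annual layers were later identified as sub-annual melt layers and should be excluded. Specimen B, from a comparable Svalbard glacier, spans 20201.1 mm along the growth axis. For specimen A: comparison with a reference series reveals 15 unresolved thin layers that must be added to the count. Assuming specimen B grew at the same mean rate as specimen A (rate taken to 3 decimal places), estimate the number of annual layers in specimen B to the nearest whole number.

Specimen A: true annual layer count = 40546 − 3 + 15 = 40558.
A: 22553.9 mm over 40558 years gives 22553.9 / 40558 ≈ 0.556 mm/year.
For B, 20201.1 / 0.556 = 36332.91 years ≈ 36333 annual layers.

36333 annual layers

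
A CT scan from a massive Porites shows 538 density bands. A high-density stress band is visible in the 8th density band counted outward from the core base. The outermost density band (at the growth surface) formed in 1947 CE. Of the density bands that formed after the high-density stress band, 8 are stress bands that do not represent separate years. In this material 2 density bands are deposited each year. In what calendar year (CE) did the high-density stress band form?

1686 CE

538 − 8 = 530 density bands lie beyond the high-density stress band toward the growth surface.
Excluding 8 false density bands: 530 − 8 = 522.
522 density bands at 2 per year is 522 / 2 = 261 years.
1947 − 261 = 1686 CE.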